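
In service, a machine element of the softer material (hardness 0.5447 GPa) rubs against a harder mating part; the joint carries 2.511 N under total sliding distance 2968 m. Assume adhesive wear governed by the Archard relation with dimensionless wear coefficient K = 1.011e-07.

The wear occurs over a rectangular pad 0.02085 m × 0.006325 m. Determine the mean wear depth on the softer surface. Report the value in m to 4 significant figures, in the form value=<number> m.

Intermediates appear rounded; the computation holds full precision, and rounded once at the end, at four significant digits.
Hardness H = 0.5447 GPa = 5.447e+08 Pa.
Contact area A = 0.02085 m × 0.006325 m = 1.319e-04 m².
Restated in SI base units: W = 2.511 N, H = 5.447e+08 Pa, K = 1.011e-07.
By Archard's law, V = K·W·L/H = 1.011e-07 · 2.511 · 2968 / 5.447e+08 = 1.383e-12 m³.
Depth of wear h = V/A = 1.383e-12 / 1.319e-04 = 1.049e-08 m.

value=1.049e-08 m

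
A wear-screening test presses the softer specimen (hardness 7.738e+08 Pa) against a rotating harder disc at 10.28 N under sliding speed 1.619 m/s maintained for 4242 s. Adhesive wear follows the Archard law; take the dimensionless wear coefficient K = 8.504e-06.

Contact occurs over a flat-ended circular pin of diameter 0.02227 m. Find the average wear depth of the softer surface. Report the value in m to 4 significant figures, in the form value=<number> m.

value=1.992e-06 m

Printed values are rounded, and the computation maintains exact precision, and one last rounding, at four significant figures.
Convert: Path length L = v·t = 1.619 m/s × 4242 s = 6868 m.
Convert: Contact area A = π·d²/4 = π·(0.02227 m)²/4 = 3.895e-04 m².
In SI base units, W = 10.28 N, H = 7.738e+08 Pa, K = 8.504e-06.
The Archard volume V = K·W·L/H = 8.504e-06 · 10.28 · 6868 / 7.738e+08 = 7.759e-10 m³.
Depth of wear h = V/A = 7.759e-10 / 3.895e-04 = 1.992e-06 m.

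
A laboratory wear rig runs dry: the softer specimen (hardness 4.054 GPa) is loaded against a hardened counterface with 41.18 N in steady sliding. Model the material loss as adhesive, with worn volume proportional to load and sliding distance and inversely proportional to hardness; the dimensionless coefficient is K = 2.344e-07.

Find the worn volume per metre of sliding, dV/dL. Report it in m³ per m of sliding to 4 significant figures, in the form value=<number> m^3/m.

value=2.381e-15 m^3/m

Each operation keeps exact precision. Quoted intermediates are rounded. Rounded once at the end to four significant digits.
Convert: Hardness H = 4.054 GPa = 4.054e+09 Pa.
In SI base units, W = 41.18 N, H = 4.054e+09 Pa, K = 2.344e-07.
Volumetric rate dV/dL = K·W/H (no L dependence): 2.344e-07 · 41.18 / 4.054e+09 = 2.381e-15 m³/m.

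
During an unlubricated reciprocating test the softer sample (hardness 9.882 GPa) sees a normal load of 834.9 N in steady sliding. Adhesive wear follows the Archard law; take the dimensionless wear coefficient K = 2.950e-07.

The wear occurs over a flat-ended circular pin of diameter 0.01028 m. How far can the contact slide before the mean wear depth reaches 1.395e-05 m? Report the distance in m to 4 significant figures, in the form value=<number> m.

value=4.646e+04 m

Every step runs at exact precision, and intermediates are printed rounded, and rounded once at the end: 4 significant figures.
Hardness H = 9.882 GPa = 9.882e+09 Pa.
Contact area A = π·d²/4 = π·(0.01028 m)²/4 = 8.300e-05 m².
Working in SI base units: W = 834.9 N, H = 9.882e+09 Pa, K = 2.950e-07.
Allowed volume V_lim = h_lim·A = 1.395e-05 · 8.300e-05 = 1.158e-09 m³.
Life L = V_lim·H/(K·W) = 1.158e-09 · 9.882e+09 / (2.950e-07 · 834.9) = 4.646e+04 m.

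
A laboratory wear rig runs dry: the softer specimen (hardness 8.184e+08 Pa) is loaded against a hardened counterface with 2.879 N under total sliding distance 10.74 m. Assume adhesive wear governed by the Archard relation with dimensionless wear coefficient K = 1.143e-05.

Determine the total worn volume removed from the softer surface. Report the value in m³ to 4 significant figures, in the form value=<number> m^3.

Each operation carries full precision, and intermediate values are displayed rounded, and rounded once at the end to four significant figures.
Working in SI base units: W = 2.879 N, H = 8.184e+08 Pa, K = 1.143e-05.
Apply Archard: V = K·W·L/H = 1.143e-05 · 2.879 · 10.74 / 8.184e+08 = 4.318e-13 m³.

value=4.318e-13 m^3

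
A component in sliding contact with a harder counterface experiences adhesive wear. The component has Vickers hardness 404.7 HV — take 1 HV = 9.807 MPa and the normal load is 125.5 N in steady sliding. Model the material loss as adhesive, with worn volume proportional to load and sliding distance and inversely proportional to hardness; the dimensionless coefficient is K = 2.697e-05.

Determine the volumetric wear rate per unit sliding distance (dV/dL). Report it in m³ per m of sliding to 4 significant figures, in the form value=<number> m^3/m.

value=8.528e-13 m^3/m

The intermediates appear rounded, and all working math keeps full float precision, and rounded once at the end to four significant digits.
Convert: Hardness H = 404.7 HV × 9.807 MPa/HV = 3969 MPa = 3.969e+09 Pa.
Collected in SI base units: W = 125.5 N, H = 3.969e+09 Pa, K = 2.697e-05.
Volumetric rate dV/dL = K·W/H (independent of L): 2.697e-05 · 125.5 / 3.969e+09 = 8.528e-13 m³/m.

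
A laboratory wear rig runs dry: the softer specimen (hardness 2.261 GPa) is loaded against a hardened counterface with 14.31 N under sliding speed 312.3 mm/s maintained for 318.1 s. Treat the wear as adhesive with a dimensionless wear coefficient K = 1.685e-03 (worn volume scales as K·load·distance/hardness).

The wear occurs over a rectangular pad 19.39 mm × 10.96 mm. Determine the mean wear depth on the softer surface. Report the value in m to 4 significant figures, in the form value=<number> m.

All working math maintains full precision. The intermediates appear rounded; rounded just once: 4 significant digits.
Convert: Sliding speed v = 312.3 mm/s = 0.3123 m/s. Distance covered L = v·t = 0.3123 m/s × 318.1 s = 99.34 m.
Convert: Hardness H = 2.261 GPa = 2.261e+09 Pa.
Convert: Pad sides 19.39 mm × 10.96 mm = 0.01939 m × 0.01096 m. Contact area A = 0.01939 m × 0.01096 m = 2.125e-04 m².
In SI base units, W = 14.31 N, H = 2.261e+09 Pa, K = 1.685e-03.
Worn volume V = K·W·L/H = 1.685e-03 · 14.31 · 99.34 / 2.261e+09 = 1.059e-09 m³.
Depth of wear h = V/A = 1.059e-09 / 2.125e-04 = 4.985e-06 m.

value=4.985e-06 m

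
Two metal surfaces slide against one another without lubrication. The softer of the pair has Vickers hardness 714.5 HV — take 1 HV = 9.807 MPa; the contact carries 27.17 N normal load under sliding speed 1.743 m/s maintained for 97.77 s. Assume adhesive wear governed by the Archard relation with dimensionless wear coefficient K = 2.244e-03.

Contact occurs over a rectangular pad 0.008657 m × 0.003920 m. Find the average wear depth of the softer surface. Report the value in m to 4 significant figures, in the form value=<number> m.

value=4.369e-05 m

Displayed values are rounded. Every step keeps full float precision — rounded just once: four significant digits.
Convert: Distance covered L = v·t = 1.743 m/s × 97.77 s = 170.4 m.
Convert: Hardness H = 714.5 HV × 9.807 MPa/HV = 7007 MPa = 7.007e+09 Pa.
Convert: Contact area A = 0.008657 m × 0.003920 m = 3.394e-05 m².
Working in SI base units: W = 27.17 N, H = 7.007e+09 Pa, K = 2.244e-03.
Apply Archard: V = K·W·L/H = 2.244e-03 · 27.17 · 170.4 / 7.007e+09 = 1.483e-09 m³.
Average depth h = V/A = 1.483e-09 / 3.394e-05 = 4.369e-05 m.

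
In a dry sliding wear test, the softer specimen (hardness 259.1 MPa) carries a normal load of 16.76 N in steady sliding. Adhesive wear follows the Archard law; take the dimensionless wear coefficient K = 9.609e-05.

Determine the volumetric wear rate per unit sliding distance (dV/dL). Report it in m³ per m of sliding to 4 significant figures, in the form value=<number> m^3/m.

value=6.216e-12 m^3/m

The algebra maintains full float precision. Intermediate values are shown rounded, and rounded just once to 4 significant digits.
Hardness H = 259.1 MPa = 2.591e+08 Pa.
Working in SI base units: W = 16.76 N, H = 2.591e+08 Pa, K = 9.609e-05.
Volumetric rate dV/dL = K·W/H (no L dependence): 9.609e-05 · 16.76 / 2.591e+08 = 6.216e-12 m³/m.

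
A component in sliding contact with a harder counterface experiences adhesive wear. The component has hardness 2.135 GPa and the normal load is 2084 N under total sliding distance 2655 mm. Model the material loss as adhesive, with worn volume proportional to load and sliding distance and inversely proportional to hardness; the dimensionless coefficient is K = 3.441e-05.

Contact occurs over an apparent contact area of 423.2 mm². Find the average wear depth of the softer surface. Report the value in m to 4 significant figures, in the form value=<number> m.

Every step runs at full precision, and the intermediates are shown rounded — a lone final rounding, at 4 significant digits.
Total distance L = 2655 mm = 2.655 m.
Hardness H = 2.135 GPa = 2.135e+09 Pa.
Contact area A = 423.2 mm² = 4.232e-04 m².
SI base units throughout: W = 2084 N, H = 2.135e+09 Pa, K = 3.441e-05.
Apply Archard: V = K·W·L/H = 3.441e-05 · 2084 · 2.655 / 2.135e+09 = 8.918e-11 m³.
Wear depth h = V/A = 8.918e-11 / 4.232e-04 = 2.107e-07 m.

value=2.107e-07 m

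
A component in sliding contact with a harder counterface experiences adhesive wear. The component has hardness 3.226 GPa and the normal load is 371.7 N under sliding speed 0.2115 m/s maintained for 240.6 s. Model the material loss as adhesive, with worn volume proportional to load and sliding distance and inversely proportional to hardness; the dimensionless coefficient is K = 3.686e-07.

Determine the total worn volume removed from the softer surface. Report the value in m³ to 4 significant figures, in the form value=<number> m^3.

value=2.161e-12 m^3

Intermediates appear rounded, and all working math runs at full precision; a single final rounding, at four significant digits.
Convert: The distance L = v·t = 0.2115 m/s × 240.6 s = 50.89 m.
Convert: Hardness H = 3.226 GPa = 3.226e+09 Pa.
In SI base units: W = 371.7 N, H = 3.226e+09 Pa, K = 3.686e-07.
Archard volume V = K·W·L/H = 3.686e-07 · 371.7 · 50.89 / 3.226e+09 = 2.161e-12 m³.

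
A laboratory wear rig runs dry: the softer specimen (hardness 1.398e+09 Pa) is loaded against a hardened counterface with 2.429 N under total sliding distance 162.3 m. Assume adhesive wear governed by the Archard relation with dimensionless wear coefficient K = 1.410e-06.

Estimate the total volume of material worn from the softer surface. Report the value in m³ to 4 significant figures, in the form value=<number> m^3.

value=3.976e-13 m^3

All arithmetic runs at exact precision. Printed values are rounded. Rounded once at the end: 4 significant digits.
In SI base units: W = 2.429 N, H = 1.398e+09 Pa, K = 1.410e-06.
By Archard's law, V = K·W·L/H = 1.410e-06 · 2.429 · 162.3 / 1.398e+09 = 3.976e-13 m³.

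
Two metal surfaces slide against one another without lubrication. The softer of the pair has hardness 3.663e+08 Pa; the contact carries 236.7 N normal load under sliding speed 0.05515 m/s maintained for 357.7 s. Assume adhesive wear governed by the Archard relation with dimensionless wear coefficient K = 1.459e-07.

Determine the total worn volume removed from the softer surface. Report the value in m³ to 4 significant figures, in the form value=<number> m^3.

value=1.860e-12 m^3

The computation holds full precision. The intermediates appear rounded; a lone final rounding: 4 significant figures.
Convert: Path length L = v·t = 0.05515 m/s × 357.7 s = 19.73 m.
Restated in SI base units: W = 236.7 N, H = 3.663e+08 Pa, K = 1.459e-07.
Archard relation: V = K·W·L/H = 1.459e-07 · 236.7 · 19.73 / 3.663e+08 = 1.860e-12 m³.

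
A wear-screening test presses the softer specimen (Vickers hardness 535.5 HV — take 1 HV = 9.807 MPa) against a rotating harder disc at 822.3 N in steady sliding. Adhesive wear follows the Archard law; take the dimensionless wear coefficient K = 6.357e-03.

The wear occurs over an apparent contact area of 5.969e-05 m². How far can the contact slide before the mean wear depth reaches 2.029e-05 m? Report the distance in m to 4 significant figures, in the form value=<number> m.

All working math maintains full precision, and the intermediates are printed rounded; rounded just once to four significant figures.
Convert: Hardness H = 535.5 HV × 9.807 MPa/HV = 5252 MPa = 5.252e+09 Pa.
Restated in SI base units: W = 822.3 N, H = 5.252e+09 Pa, K = 6.357e-03.
Volume at the limit: V_lim = h_lim·A = 2.029e-05 · 5.969e-05 = 1.211e-09 m³.
Sliding life L = V_lim·H/(K·W) = 1.211e-09 · 5.252e+09 / (6.357e-03 · 822.3) = 1.217 m.

value=1.217 m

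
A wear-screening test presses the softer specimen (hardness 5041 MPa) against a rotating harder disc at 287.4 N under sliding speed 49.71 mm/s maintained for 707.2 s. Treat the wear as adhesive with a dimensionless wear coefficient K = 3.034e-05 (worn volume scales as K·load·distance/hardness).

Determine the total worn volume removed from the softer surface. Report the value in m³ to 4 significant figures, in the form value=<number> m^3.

The intermediates are shown rounded; the computation carries full float precision; rounded once at the end, at 4 significant digits.
Convert: Sliding speed v = 49.71 mm/s = 0.04971 m/s. Distance L = v·t = 0.04971 m/s × 707.2 s = 35.15 m.
Convert: Hardness H = 5041 MPa = 5.041e+09 Pa.
In SI base units: W = 287.4 N, H = 5.041e+09 Pa, K = 3.034e-05.
Archard relation: V = K·W·L/H = 3.034e-05 · 287.4 · 35.15 / 5.041e+09 = 6.081e-11 m³.

value=6.081e-11 m^3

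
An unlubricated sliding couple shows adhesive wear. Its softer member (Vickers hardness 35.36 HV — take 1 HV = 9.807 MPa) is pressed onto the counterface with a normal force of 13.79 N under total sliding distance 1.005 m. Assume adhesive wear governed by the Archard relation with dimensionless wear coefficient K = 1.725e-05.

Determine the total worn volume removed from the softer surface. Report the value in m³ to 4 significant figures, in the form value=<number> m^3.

value=6.894e-13 m^3

The intermediates appear rounded; the computation maintains full float precision; rounded just once: 4 significant figures.
Hardness H = 35.36 HV × 9.807 MPa/HV = 346.8 MPa = 3.468e+08 Pa.
Working in SI base units: W = 13.79 N, H = 3.468e+08 Pa, K = 1.725e-05.
The Archard volume V = K·W·L/H = 1.725e-05 · 13.79 · 1.005 / 3.468e+08 = 6.894e-13 m³.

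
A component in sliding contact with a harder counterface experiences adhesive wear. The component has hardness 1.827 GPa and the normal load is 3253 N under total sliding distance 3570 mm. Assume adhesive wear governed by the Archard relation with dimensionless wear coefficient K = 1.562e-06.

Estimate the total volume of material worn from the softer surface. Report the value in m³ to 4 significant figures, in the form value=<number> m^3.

value=9.929e-12 m^3

Intermediate values are shown rounded; the algebra holds exact precision; one last rounding, at 4 significant digits.
Distance covered L = 3570 mm = 3.570 m.
Hardness H = 1.827 GPa = 1.827e+09 Pa.
In SI base units: W = 3253 N, H = 1.827e+09 Pa, K = 1.562e-06.
By Archard's law, V = K·W·L/H = 1.562e-06 · 3253 · 3.570 / 1.827e+09 = 9.929e-12 m³.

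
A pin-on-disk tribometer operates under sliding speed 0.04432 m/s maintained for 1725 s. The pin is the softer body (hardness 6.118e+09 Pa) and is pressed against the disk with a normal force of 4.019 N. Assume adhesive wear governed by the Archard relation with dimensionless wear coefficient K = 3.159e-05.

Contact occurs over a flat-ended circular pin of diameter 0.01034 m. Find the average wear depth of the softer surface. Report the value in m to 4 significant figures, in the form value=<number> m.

value=1.889e-08 m

Displayed values are rounded, and the computation keeps full precision; one final rounding: 4 significant figures.
Convert: Distance covered L = v·t = 0.04432 m/s × 1725 s = 76.45 m.
Convert: Contact area A = π·d²/4 = π·(0.01034 m)²/4 = 8.397e-05 m².
SI base units throughout: W = 4.019 N, H = 6.118e+09 Pa, K = 3.159e-05.
By Archard's law, V = K·W·L/H = 3.159e-05 · 4.019 · 76.45 / 6.118e+09 = 1.587e-12 m³.
Depth h = V/A = 1.587e-12 / 8.397e-05 = 1.889e-08 m.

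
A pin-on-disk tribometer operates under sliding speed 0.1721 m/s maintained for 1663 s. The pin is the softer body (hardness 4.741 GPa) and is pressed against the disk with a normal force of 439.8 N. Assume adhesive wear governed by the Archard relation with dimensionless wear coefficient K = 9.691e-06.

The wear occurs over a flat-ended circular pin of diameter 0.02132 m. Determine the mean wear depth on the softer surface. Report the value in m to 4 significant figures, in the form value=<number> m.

value=7.207e-07 m

The computation holds full precision, and intermediate values are displayed rounded, and rounded just once, at four significant digits.
Path length L = v·t = 0.1721 m/s × 1663 s = 286.2 m.
Hardness H = 4.741 GPa = 4.741e+09 Pa.
Contact area A = π·d²/4 = π·(0.02132 m)²/4 = 3.570e-04 m².
Expressed in SI base units: W = 439.8 N, H = 4.741e+09 Pa, K = 9.691e-06.
Volume removed: V = K·W·L/H = 9.691e-06 · 439.8 · 286.2 / 4.741e+09 = 2.573e-10 m³.
Depth of wear h = V/A = 2.573e-10 / 3.570e-04 = 7.207e-07 m.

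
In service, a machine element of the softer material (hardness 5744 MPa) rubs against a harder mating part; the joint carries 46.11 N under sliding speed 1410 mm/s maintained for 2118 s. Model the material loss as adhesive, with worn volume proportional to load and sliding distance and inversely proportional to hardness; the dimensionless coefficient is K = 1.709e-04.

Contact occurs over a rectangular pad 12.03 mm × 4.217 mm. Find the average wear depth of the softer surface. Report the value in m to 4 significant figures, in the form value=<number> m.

Intermediates are printed rounded — each operation runs at exact precision; one final rounding to four significant figures.
Convert: Sliding speed v = 1410 mm/s = 1.410 m/s. Distance covered L = v·t = 1.410 m/s × 2118 s = 2986 m.
Convert: Hardness H = 5744 MPa = 5.744e+09 Pa.
Convert: Pad sides 12.03 mm × 4.217 mm = 0.01203 m × 0.004217 m. Contact area A = 0.01203 m × 0.004217 m = 5.073e-05 m².
Restated in SI base units: W = 46.11 N, H = 5.744e+09 Pa, K = 1.709e-04.
The Archard volume V = K·W·L/H = 1.709e-04 · 46.11 · 2986 / 5.744e+09 = 4.097e-09 m³.
Depth h = V/A = 4.097e-09 / 5.073e-05 = 8.076e-05 m.

value=8.076e-05 m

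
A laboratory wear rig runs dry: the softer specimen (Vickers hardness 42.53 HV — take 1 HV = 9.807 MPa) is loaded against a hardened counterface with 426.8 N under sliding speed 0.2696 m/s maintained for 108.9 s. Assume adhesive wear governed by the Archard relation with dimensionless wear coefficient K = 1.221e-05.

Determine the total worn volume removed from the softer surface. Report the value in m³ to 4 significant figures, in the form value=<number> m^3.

value=3.668e-10 m^3

Intermediate values are printed rounded — each operation maintains exact precision. Rounded once at the end to 4 significant digits.
Convert: Distance covered L = v·t = 0.2696 m/s × 108.9 s = 29.36 m.
Convert: Hardness H = 42.53 HV × 9.807 MPa/HV = 417.1 MPa = 4.171e+08 Pa.
In SI base units: W = 426.8 N, H = 4.171e+08 Pa, K = 1.221e-05.
The Archard volume V = K·W·L/H = 1.221e-05 · 426.8 · 29.36 / 4.171e+08 = 3.668e-10 m³.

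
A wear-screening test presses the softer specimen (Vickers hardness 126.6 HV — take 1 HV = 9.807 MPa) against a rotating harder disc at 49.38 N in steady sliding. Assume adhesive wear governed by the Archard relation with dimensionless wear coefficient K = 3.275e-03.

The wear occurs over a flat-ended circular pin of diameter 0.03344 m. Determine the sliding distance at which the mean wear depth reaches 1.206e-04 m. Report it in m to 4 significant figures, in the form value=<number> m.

value=813.2 m

All working math holds full float precision. The intermediates are printed rounded — a single final rounding, at four significant digits.
Hardness H = 126.6 HV × 9.807 MPa/HV = 1242 MPa = 1.242e+09 Pa.
Contact area A = π·d²/4 = π·(0.03344 m)²/4 = 8.783e-04 m².
Working in SI base units: W = 49.38 N, H = 1.242e+09 Pa, K = 3.275e-03.
Volume at the limit: V_lim = h_lim·A = 1.206e-04 · 8.783e-04 = 1.059e-07 m³.
Thus life L = V_lim·H/(K·W) = 1.059e-07 · 1.242e+09 / (3.275e-03 · 49.38) = 813.2 m.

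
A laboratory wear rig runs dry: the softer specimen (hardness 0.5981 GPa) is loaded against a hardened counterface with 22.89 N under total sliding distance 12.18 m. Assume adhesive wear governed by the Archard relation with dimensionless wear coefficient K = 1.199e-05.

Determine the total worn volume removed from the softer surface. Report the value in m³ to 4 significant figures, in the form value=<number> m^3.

value=5.589e-12 m^3

Printed values are rounded. The algebra keeps exact precision, and rounded once at the end to four significant digits.
Hardness H = 0.5981 GPa = 5.981e+08 Pa.
Collected in SI base units: W = 22.89 N, H = 5.981e+08 Pa, K = 1.199e-05.
The Archard volume V = K·W·L/H = 1.199e-05 · 22.89 · 12.18 / 5.981e+08 = 5.589e-12 m³.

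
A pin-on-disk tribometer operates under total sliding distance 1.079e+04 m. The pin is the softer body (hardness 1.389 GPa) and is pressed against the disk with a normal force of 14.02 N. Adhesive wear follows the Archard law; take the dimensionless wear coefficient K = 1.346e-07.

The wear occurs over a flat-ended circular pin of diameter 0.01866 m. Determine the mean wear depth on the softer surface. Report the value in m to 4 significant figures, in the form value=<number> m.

value=5.360e-08 m

The algebra carries full precision — intermediates are printed rounded, and rounded just once, at 4 significant digits.
Convert: Hardness H = 1.389 GPa = 1.389e+09 Pa.
Convert: Contact area A = π·d²/4 = π·(0.01866 m)²/4 = 2.735e-04 m².
In SI base units: W = 14.02 N, H = 1.389e+09 Pa, K = 1.346e-07.
The Archard volume V = K·W·L/H = 1.346e-07 · 14.02 · 1.079e+04 / 1.389e+09 = 1.466e-11 m³.
Depth h = V/A = 1.466e-11 / 2.735e-04 = 5.360e-08 m.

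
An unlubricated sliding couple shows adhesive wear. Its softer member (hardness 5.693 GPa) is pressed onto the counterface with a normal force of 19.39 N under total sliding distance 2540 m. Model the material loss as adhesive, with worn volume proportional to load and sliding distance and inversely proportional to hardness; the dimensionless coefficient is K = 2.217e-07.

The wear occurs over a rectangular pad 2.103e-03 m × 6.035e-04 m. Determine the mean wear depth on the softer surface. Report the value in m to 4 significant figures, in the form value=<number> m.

Intermediate values are shown rounded. The computation holds exact precision. Rounded just once, at four significant figures.
Convert: Hardness H = 5.693 GPa = 5.693e+09 Pa.
Convert: Contact area A = 2.103e-03 m × 6.035e-04 m = 1.269e-06 m².
Restated in SI base units: W = 19.39 N, H = 5.693e+09 Pa, K = 2.217e-07.
Volume removed: V = K·W·L/H = 2.217e-07 · 19.39 · 2540 / 5.693e+09 = 1.918e-12 m³.
Average depth h = V/A = 1.918e-12 / 1.269e-06 = 1.511e-06 m.

value=1.511e-06 m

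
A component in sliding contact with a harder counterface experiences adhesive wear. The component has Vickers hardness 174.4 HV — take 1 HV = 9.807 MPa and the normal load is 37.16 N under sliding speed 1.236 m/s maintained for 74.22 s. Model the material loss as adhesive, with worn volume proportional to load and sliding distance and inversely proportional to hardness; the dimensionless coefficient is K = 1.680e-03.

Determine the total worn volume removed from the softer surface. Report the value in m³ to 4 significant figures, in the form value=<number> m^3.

The computation maintains exact precision, and intermediates are displayed rounded; rounded just once, at four significant figures.
Convert: Sliding distance L = v·t = 1.236 m/s × 74.22 s = 91.74 m.
Convert: Hardness H = 174.4 HV × 9.807 MPa/HV = 1710 MPa = 1.710e+09 Pa.
In SI base units: W = 37.16 N, H = 1.710e+09 Pa, K = 1.680e-03.
Archard relation: V = K·W·L/H = 1.680e-03 · 37.16 · 91.74 / 1.710e+09 = 3.348e-09 m³.

value=3.348e-09 m^3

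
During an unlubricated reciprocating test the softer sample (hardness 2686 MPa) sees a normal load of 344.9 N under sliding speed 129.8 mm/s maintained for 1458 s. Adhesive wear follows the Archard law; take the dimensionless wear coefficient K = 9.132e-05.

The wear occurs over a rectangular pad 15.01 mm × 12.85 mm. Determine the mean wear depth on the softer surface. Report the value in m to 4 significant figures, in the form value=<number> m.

value=1.151e-05 m

All arithmetic runs at full precision; intermediates are displayed rounded — a single final rounding: four significant digits.
Convert: Sliding speed v = 129.8 mm/s = 0.1298 m/s. The distance L = v·t = 0.1298 m/s × 1458 s = 189.2 m.
Convert: Hardness H = 2686 MPa = 2.686e+09 Pa.
Convert: Pad sides 15.01 mm × 12.85 mm = 0.01501 m × 0.01285 m. Contact area A = 0.01501 m × 0.01285 m = 1.929e-04 m².
In SI base units, W = 344.9 N, H = 2.686e+09 Pa, K = 9.132e-05.
Archard volume V = K·W·L/H = 9.132e-05 · 344.9 · 189.2 / 2.686e+09 = 2.219e-09 m³.
Mean wear depth h = V/A = 2.219e-09 / 1.929e-04 = 1.151e-05 m.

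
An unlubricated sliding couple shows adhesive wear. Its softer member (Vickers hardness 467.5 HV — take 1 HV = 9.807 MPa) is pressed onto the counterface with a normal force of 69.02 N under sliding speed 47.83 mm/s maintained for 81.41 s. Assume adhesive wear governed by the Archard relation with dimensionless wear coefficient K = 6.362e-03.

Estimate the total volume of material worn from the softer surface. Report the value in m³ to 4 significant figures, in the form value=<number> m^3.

value=3.729e-10 m^3

All working math maintains full float precision; intermediate values appear rounded, and one last rounding, at 4 significant figures.
Sliding speed v = 47.83 mm/s = 0.04783 m/s. Sliding distance L = v·t = 0.04783 m/s × 81.41 s = 3.894 m.
Hardness H = 467.5 HV × 9.807 MPa/HV = 4585 MPa = 4.585e+09 Pa.
As SI base values: W = 69.02 N, H = 4.585e+09 Pa, K = 6.362e-03.
Archard volume V = K·W·L/H = 6.362e-03 · 69.02 · 3.894 / 4.585e+09 = 3.729e-10 m³.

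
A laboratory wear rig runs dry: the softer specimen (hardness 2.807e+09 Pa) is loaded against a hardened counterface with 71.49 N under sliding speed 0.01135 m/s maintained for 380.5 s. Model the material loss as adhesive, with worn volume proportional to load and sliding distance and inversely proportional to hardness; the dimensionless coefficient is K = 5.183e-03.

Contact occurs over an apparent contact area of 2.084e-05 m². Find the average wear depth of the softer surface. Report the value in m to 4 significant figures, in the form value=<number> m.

Intermediate values are shown rounded. The computation holds full float precision — rounded just once: 4 significant digits.
Total distance L = v·t = 0.01135 m/s × 380.5 s = 4.319 m.
Expressed in SI base units: W = 71.49 N, H = 2.807e+09 Pa, K = 5.183e-03.
Archard volume V = K·W·L/H = 5.183e-03 · 71.49 · 4.319 / 2.807e+09 = 5.701e-10 m³.
Wear depth h = V/A = 5.701e-10 / 2.084e-05 = 2.736e-05 m.

value=2.736e-05 m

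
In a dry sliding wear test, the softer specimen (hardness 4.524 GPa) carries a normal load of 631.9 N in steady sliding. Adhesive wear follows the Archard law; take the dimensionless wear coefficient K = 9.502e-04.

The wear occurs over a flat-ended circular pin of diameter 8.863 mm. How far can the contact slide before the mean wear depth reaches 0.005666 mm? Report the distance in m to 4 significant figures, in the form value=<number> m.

Intermediate values are printed rounded. All working math runs at exact precision, and a lone final rounding: 4 significant figures.
Convert: Hardness H = 4.524 GPa = 4.524e+09 Pa.
Convert: Pin diameter d = 8.863 mm = 0.008863 m. Contact area A = π·d²/4 = π·(0.008863 m)²/4 = 6.170e-05 m².
Convert: Depth limit h_lim = 0.005666 mm = 5.666e-06 m.
Restated in SI base units: W = 631.9 N, H = 4.524e+09 Pa, K = 9.502e-04.
Limit volume V_lim = h_lim·A = 5.666e-06 · 6.170e-05 = 3.496e-10 m³.
Life L = V_lim·H/(K·W) = 3.496e-10 · 4.524e+09 / (9.502e-04 · 631.9) = 2.634 m.

value=2.634 m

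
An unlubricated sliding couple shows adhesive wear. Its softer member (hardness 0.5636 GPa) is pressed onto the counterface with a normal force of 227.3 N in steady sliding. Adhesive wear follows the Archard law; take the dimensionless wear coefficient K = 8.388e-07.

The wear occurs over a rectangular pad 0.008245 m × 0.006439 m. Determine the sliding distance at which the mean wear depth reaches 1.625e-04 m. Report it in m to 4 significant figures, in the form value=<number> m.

The algebra carries exact precision, and the intermediates appear rounded, and one last rounding: four significant digits.
Hardness H = 0.5636 GPa = 5.636e+08 Pa.
Contact area A = 0.008245 m × 0.006439 m = 5.309e-05 m².
Collected in SI base units: W = 227.3 N, H = 5.636e+08 Pa, K = 8.388e-07.
Wearable volume V_lim = h_lim·A = 1.625e-04 · 5.309e-05 = 8.627e-09 m³.
Inverting, life L = V_lim·H/(K·W) = 8.627e-09 · 5.636e+08 / (8.388e-07 · 227.3) = 2.550e+04 m.

value=2.550e+04 m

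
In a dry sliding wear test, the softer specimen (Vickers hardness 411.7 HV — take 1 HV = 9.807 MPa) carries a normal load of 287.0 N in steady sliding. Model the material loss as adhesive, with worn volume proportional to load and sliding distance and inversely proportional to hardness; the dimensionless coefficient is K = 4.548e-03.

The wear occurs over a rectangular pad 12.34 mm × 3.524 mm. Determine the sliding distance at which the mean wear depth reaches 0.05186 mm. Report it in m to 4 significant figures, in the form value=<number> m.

Each operation maintains full float precision; intermediates are displayed rounded. Rounded once at the end to four significant digits.
Convert: Hardness H = 411.7 HV × 9.807 MPa/HV = 4038 MPa = 4.038e+09 Pa.
Convert: Pad sides 12.34 mm × 3.524 mm = 0.01234 m × 0.003524 m. Contact area A = 0.01234 m × 0.003524 m = 4.349e-05 m².
Convert: Depth limit h_lim = 0.05186 mm = 5.186e-05 m.
In SI base units: W = 287.0 N, H = 4.038e+09 Pa, K = 4.548e-03.
At the depth limit, V_lim = h_lim·A = 5.186e-05 · 4.349e-05 = 2.255e-09 m³.
Sliding life L = V_lim·H/(K·W) = 2.255e-09 · 4.038e+09 / (4.548e-03 · 287.0) = 6.976 m.

value=6.976 m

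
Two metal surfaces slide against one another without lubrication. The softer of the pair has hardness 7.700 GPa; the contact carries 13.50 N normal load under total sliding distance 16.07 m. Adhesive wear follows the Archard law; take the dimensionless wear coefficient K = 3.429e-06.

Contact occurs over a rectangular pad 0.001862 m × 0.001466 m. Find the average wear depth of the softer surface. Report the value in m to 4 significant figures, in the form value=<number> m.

Each operation runs at exact precision, and shown intermediates are rounded, and a lone final rounding: 4 significant digits.
Hardness H = 7.700 GPa = 7.700e+09 Pa.
Contact area A = 0.001862 m × 0.001466 m = 2.730e-06 m².
Working in SI base units: W = 13.50 N, H = 7.700e+09 Pa, K = 3.429e-06.
Volume removed: V = K·W·L/H = 3.429e-06 · 13.50 · 16.07 / 7.700e+09 = 9.661e-14 m³.
Depth of wear h = V/A = 9.661e-14 / 2.730e-06 = 3.539e-08 m.

value=3.539e-08 m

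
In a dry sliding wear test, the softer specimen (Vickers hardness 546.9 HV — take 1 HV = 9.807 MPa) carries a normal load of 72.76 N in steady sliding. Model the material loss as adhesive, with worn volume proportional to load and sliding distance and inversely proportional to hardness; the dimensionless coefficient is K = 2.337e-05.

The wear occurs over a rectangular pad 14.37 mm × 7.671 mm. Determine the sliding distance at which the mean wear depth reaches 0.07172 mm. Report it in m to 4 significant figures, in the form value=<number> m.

value=2.494e+04 m

The computation carries full float precision; shown intermediates are rounded; one last rounding: 4 significant digits.
Convert: Hardness H = 546.9 HV × 9.807 MPa/HV = 5363 MPa = 5.363e+09 Pa.
Convert: Pad sides 14.37 mm × 7.671 mm = 0.01437 m × 0.007671 m. Contact area A = 0.01437 m × 0.007671 m = 1.102e-04 m².
Convert: Depth limit h_lim = 0.07172 mm = 7.172e-05 m.
In SI base units, W = 72.76 N, H = 5.363e+09 Pa, K = 2.337e-05.
At the depth limit, V_lim = h_lim·A = 7.172e-05 · 1.102e-04 = 7.906e-09 m³.
Sliding life L = V_lim·H/(K·W) = 7.906e-09 · 5.363e+09 / (2.337e-05 · 72.76) = 2.494e+04 m.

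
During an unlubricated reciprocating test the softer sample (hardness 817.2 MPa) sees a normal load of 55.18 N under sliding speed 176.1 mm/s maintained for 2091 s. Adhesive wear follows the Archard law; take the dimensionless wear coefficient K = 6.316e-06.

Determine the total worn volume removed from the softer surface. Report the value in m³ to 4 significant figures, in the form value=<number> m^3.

Each operation runs at full precision; the intermediates are displayed rounded — rounded once at the end: 4 significant figures.
Convert: Sliding speed v = 176.1 mm/s = 0.1761 m/s. The distance L = v·t = 0.1761 m/s × 2091 s = 368.2 m.
Convert: Hardness H = 817.2 MPa = 8.172e+08 Pa.
In SI base units: W = 55.18 N, H = 8.172e+08 Pa, K = 6.316e-06.
The Archard volume V = K·W·L/H = 6.316e-06 · 55.18 · 368.2 / 8.172e+08 = 1.570e-10 m³.

value=1.570e-10 m^3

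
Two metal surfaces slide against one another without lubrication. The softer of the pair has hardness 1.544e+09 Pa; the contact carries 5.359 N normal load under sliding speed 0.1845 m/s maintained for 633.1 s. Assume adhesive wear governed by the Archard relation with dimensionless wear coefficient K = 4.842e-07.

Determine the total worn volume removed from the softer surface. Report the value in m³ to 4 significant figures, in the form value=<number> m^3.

value=1.963e-13 m^3

Every step maintains exact precision, and intermediates appear rounded. Rounded once at the end to 4 significant figures.
Convert: Path length L = v·t = 0.1845 m/s × 633.1 s = 116.8 m.
Working in SI base units: W = 5.359 N, H = 1.544e+09 Pa, K = 4.842e-07.
Worn volume V = K·W·L/H = 4.842e-07 · 5.359 · 116.8 / 1.544e+09 = 1.963e-13 m³.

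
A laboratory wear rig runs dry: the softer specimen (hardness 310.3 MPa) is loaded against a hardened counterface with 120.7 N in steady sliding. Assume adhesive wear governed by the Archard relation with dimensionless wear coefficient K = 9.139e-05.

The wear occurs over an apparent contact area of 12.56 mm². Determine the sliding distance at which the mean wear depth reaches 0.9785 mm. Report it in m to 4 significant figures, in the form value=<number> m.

value=345.7 m

The computation carries full float precision — intermediates appear rounded, and a single final rounding: 4 significant figures.
Convert: Hardness H = 310.3 MPa = 3.103e+08 Pa.
Convert: Contact area A = 12.56 mm² = 1.256e-05 m².
Convert: Depth limit h_lim = 0.9785 mm = 9.785e-04 m.
Collected in SI base units: W = 120.7 N, H = 3.103e+08 Pa, K = 9.139e-05.
At the depth limit, V_lim = h_lim·A = 9.785e-04 · 1.256e-05 = 1.229e-08 m³.
Inverting, life L = V_lim·H/(K·W) = 1.229e-08 · 3.103e+08 / (9.139e-05 · 120.7) = 345.7 m.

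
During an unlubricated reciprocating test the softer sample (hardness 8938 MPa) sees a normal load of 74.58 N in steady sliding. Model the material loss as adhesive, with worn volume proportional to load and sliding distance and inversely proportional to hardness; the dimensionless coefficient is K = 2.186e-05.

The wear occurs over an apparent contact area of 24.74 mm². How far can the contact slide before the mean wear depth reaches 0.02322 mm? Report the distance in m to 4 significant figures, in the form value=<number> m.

value=3149 m

All arithmetic keeps full float precision; printed values are rounded — a lone final rounding: 4 significant digits.
Convert: Hardness H = 8938 MPa = 8.938e+09 Pa.
Convert: Contact area A = 24.74 mm² = 2.474e-05 m².
Convert: Depth limit h_lim = 0.02322 mm = 2.322e-05 m.
As SI base values: W = 74.58 N, H = 8.938e+09 Pa, K = 2.186e-05.
Wearable volume V_lim = h_lim·A = 2.322e-05 · 2.474e-05 = 5.745e-10 m³.
Thus life L = V_lim·H/(K·W) = 5.745e-10 · 8.938e+09 / (2.186e-05 · 74.58) = 3149 m.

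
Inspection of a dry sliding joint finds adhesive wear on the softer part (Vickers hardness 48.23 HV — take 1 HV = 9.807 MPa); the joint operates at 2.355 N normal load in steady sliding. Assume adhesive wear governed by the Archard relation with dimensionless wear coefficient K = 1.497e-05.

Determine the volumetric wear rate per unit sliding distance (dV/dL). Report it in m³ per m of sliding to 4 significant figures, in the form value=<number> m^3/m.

value=7.453e-14 m^3/m

Intermediates are shown rounded — all working math maintains full precision; a lone final rounding, at four significant figures.
Hardness H = 48.23 HV × 9.807 MPa/HV = 473.0 MPa = 4.730e+08 Pa.
Restated in SI base units: W = 2.355 N, H = 4.730e+08 Pa, K = 1.497e-05.
Volumetric rate dV/dL = K·W/H, per unit distance: 1.497e-05 · 2.355 / 4.730e+08 = 7.453e-14 m³/m.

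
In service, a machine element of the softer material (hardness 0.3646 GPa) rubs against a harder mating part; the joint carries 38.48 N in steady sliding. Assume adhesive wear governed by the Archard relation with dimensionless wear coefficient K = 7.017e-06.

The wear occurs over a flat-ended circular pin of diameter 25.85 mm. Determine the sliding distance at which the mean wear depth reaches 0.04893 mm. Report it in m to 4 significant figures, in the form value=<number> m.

value=3.467e+04 m

All working math maintains exact precision. Intermediates appear rounded — rounded just once to 4 significant digits.
Convert: Hardness H = 0.3646 GPa = 3.646e+08 Pa.
Convert: Pin diameter d = 25.85 mm = 0.02585 m. Contact area A = π·d²/4 = π·(0.02585 m)²/4 = 5.248e-04 m².
Convert: Depth limit h_lim = 0.04893 mm = 4.893e-05 m.
In SI base units, W = 38.48 N, H = 3.646e+08 Pa, K = 7.017e-06.
At the depth limit, V_lim = h_lim·A = 4.893e-05 · 5.248e-04 = 2.568e-08 m³.
Life L = V_lim·H/(K·W) = 2.568e-08 · 3.646e+08 / (7.017e-06 · 38.48) = 3.467e+04 m.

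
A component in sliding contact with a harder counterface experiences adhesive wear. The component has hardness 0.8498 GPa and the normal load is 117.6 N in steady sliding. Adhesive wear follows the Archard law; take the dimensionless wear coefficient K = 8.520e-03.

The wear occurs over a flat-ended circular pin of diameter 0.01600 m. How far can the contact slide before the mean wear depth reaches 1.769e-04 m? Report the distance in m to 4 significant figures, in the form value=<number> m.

Every step runs at full float precision — intermediates appear rounded, and one last rounding to four significant figures.
Convert: Hardness H = 0.8498 GPa = 8.498e+08 Pa.
Convert: Contact area A = π·d²/4 = π·(0.01600 m)²/4 = 2.011e-04 m².
In SI base units: W = 117.6 N, H = 8.498e+08 Pa, K = 8.520e-03.
Permissible volume V_lim = h_lim·A = 1.769e-04 · 2.011e-04 = 3.557e-08 m³.
Thus life L = V_lim·H/(K·W) = 3.557e-08 · 8.498e+08 / (8.520e-03 · 117.6) = 30.17 m.

value=30.17 m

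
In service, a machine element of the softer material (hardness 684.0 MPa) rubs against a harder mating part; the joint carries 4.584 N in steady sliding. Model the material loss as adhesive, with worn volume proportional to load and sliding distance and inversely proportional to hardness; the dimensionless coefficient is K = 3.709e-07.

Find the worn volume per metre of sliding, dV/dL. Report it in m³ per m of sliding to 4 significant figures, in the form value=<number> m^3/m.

value=2.486e-15 m^3/m

All arithmetic keeps full float precision, and displayed values are rounded, and rounded just once to four significant digits.
Convert: Hardness H = 684.0 MPa = 6.840e+08 Pa.
Collected in SI base units: W = 4.584 N, H = 6.840e+08 Pa, K = 3.709e-07.
Wear rate dV/dL = K·W/H (independent of L): 3.709e-07 · 4.584 / 6.840e+08 = 2.486e-15 m³/m.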